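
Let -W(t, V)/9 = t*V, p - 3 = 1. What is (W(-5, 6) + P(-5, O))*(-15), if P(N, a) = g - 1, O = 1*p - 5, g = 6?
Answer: -4125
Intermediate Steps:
p = 4 (p = 3 + 1 = 4)
O = -1 (O = 1*4 - 5 = 4 - 5 = -1)
P(N, a) = 5 (P(N, a) = 6 - 1 = 5)
W(t, V) = -9*V*t (W(t, V) = -9*t*V = -9*V*t)
(W(-5, 6) + P(-5, O))*(-15) = (-9*6*(-5) + 5)*(-15) = (270 + 5)*(-15) = 275*(-15) = -4125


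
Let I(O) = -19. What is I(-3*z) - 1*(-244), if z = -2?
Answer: 225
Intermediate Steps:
I(-3*z) - 1*(-244) = -19 - 1*(-244) = -19 + 244 = 225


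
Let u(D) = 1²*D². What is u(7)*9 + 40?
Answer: 481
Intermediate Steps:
u(D) = D² (u(D) = 1*D² = D²)
u(7)*9 + 40 = 7²*9 + 40 = 49*9 + 40 = 441 + 40 = 481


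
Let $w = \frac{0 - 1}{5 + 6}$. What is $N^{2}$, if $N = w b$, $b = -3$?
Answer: $\frac{9}{121} \approx 0.07438$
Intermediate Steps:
$w = - \frac{1}{11} \approx -0.090909$
$N = \frac{3}{11}$ ($N = \left(- \frac{1}{11}\right) \left(-3\right) = \frac{3}{11} \approx 0.27273$)
$N^{2} = \left(\frac{3}{11}\right)^{2} = \frac{9}{121}$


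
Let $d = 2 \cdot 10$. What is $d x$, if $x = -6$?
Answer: $-120$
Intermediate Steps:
$d = 20$
$d x = 20 \left(-6\right) = -120$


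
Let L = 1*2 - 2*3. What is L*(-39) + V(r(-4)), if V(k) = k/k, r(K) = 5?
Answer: 157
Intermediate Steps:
V(k) = 1
L = -4 (L = 2 - 6 = -4)
L*(-39) + V(r(-4)) = -4*(-39) + 1 = 156 + 1 = 157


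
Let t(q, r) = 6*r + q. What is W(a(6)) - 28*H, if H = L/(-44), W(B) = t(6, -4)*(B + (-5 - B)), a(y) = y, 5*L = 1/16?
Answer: 79207/880 ≈ 90.008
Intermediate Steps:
t(q, r) = q + 6*r
L = 1/80 (L = (⅕)/16 = (⅕)*(1/16) = 1/80 ≈ 0.012500)
W(B) = 90 (W(B) = (6 + 6*(-4))*(B + (-5 - B)) = (6 - 24)*(-5) = -18*(-5) = 90)
H = -1/3520 (H = (1/80)/(-44) = (1/80)*(-1/44) = -1/3520 ≈ -0.00028409)
W(a(6)) - 28*H = 90 - 28*(-1/3520) = 90 + 7/880 = 79207/880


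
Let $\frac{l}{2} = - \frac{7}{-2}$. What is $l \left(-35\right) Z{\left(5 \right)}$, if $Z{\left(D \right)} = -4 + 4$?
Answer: $0$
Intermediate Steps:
$Z{\left(D \right)} = 0$
$l = 7$ ($l = 2 \left(- \frac{7}{-2}\right) = 2 \left(\left(-7\right) \left(- \frac{1}{2}\right)\right) = 2 \cdot \frac{7}{2} = 7$)
$l \left(-35\right) Z{\left(5 \right)} = 7 \left(-35\right) 0 = \left(-245\right) 0 = 0$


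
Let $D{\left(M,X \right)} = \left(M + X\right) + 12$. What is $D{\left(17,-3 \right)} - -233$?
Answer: $259$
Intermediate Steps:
$D{\left(M,X \right)} = 12 + M + X$
$D{\left(17,-3 \right)} - -233 = \left(12 + 17 - 3\right) - -233 = 26 + 233 = 259$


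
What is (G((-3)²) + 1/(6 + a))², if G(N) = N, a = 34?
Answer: 130321/1600 ≈ 81.451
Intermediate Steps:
(G((-3)²) + 1/(6 + a))² = ((-3)² + 1/(6 + 34))² = (9 + 1/40)² = (361/40)² = 130321/1600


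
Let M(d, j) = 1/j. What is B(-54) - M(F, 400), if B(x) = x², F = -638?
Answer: 1166399/400 ≈ 2916.0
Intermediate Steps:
B(-54) - M(F, 400) = (-54)² - 1/400 = 2916 - 1*1/400 = 2916 - 1/400 = 1166399/400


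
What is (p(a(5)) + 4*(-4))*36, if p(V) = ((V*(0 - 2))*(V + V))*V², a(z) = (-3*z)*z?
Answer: -4556250576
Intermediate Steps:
a(z) = -3*z²
p(V) = -4*V⁴ (p(V) = ((V*(-2))*(2*V))*V² = ((-2*V)*(2*V))*V² = (-4*V²)*V² = -4*V⁴)
(p(a(5)) + 4*(-4))*36 = (-4*(-3*5²)⁴ + 4*(-4))*36 = (-4*(-3*25)⁴ - 16)*36 = (-4*(-75)⁴ - 16)*36 = (-4*31640625 - 16)*36 = (-126562500 - 16)*36 = -126562516*36 = -4556250576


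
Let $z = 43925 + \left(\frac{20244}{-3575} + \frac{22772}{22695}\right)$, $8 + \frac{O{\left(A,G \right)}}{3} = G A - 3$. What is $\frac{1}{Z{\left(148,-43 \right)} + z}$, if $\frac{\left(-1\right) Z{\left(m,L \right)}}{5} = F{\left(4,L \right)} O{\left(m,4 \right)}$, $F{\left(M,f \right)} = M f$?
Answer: $\frac{16226925}{25036528111589} \approx 6.4813 \cdot 10^{-7}$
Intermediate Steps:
$O{\left(A,G \right)} = -33 + 3 A G$ ($O{\left(A,G \right)} = -24 + 3 \left(G A - 3\right) = -24 + 3 \left(A G - 3\right) = -24 + 3 \left(-3 + A G\right) = -24 + \left(-9 + 3 A G\right) = -33 + 3 A G$)
$Z{\left(m,L \right)} = - 20 L \left(-33 + 12 m\right)$ ($Z{\left(m,L \right)} = - 5 \cdot 4 L \left(-33 + 3 m 4\right) = - 5 \cdot 4 L \left(-33 + 12 m\right) = - 20 L \left(-33 + 12 m\right)$)
$z = \frac{712692075089}{16226925}$ ($z = 43925 + \left(20244 \left(- \frac{1}{3575}\right) + 22772 \cdot \frac{1}{22695}\right) = 43925 + \left(- \frac{20244}{3575} + \frac{22772}{22695}\right) = 43925 - \frac{75605536}{16226925} = \frac{712692075089}{16226925} \approx 43920.0$)
$\frac{1}{Z{\left(148,-43 \right)} + z} = \frac{1}{60 \left(-43\right) \left(11 - 592\right) + \frac{712692075089}{16226925}} = \frac{1}{60 \left(-43\right) \left(-581\right) + \frac{712692075089}{16226925}} = \frac{1}{1498980 + \frac{712692075089}{16226925}} = \frac{1}{\frac{25036528111589}{16226925}} = \frac{16226925}{25036528111589}$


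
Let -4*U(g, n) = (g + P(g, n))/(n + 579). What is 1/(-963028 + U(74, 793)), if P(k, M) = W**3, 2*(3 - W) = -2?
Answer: -2744/2642548901 ≈ -1.0384e-6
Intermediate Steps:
W = 4 (W = 3 - 1/2*(-2) = 3 + 1 = 4)
P(k, M) = 64 (P(k, M) = 4**3 = 64)
U(g, n) = -(64 + g)/(4*(579 + n)) (U(g, n) = -(g + 64)/(4*(n + 579)) = -(64 + g)/(4*(579 + n)))
1/(-963028 + U(74, 793)) = 1/(-963028 + (-64 - 1*74)/(4*(579 + 793))) = 1/(-963028 + (1/4)*(-64 - 74)/1372) = 1/(-963028 + (1/4)*(1/1372)*(-138)) = 1/(-963028 - 69/2744) = 1/(-2642548901/2744) = -2744/2642548901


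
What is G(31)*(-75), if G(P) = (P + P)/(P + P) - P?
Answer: 2250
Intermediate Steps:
G(P) = 1 - P (G(P) = (2*P)/((2*P)) - P = (2*P)*(1/(2*P)) - P = 1 - P)
G(31)*(-75) = (1 - 1*31)*(-75) = (1 - 31)*(-75) = -30*(-75) = 2250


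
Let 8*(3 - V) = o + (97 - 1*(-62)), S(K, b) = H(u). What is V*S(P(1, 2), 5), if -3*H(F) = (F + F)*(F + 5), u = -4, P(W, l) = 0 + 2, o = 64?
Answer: -199/3 ≈ -66.333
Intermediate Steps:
P(W, l) = 2
H(F) = -2*F*(5 + F)/3 (H(F) = -(F + F)*(F + 5)/3 = -2*F*(5 + F)/3)
S(K, b) = 8/3 (S(K, b) = -2/3*(-4)*(5 - 4) = -2/3*(-4)*1 = 8/3)
V = -199/8 (V = 3 - (64 + (97 - 1*(-62)))/8 = 3 - (64 + (97 + 62))/8 = 3 - (64 + 159)/8 = 3 - 1/8*223 = 3 - 223/8 = -199/8 ≈ -24.875)
V*S(P(1, 2), 5) = -199/8*8/3 = -199/3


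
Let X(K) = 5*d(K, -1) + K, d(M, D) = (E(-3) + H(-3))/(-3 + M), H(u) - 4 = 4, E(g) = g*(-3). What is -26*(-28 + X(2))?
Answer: 2886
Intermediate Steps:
E(g) = -3*g
H(u) = 8 (H(u) = 4 + 4 = 8)
d(M, D) = 17/(-3 + M) (d(M, D) = (-3*(-3) + 8)/(-3 + M) = (9 + 8)/(-3 + M) = 17/(-3 + M))
X(K) = K + 85/(-3 + K) (X(K) = 5*(17/(-3 + K)) + K = 85/(-3 + K) + K = K + 85/(-3 + K))
-26*(-28 + X(2)) = -26*(-28 + (85 + 2*(-3 + 2))/(-3 + 2)) = -26*(-28 + (85 + 2*(-1))/(-1)) = -26*(-28 - (85 - 2)) = -26*(-28 - 1*83) = -26*(-28 - 83) = -26*(-111) = 2886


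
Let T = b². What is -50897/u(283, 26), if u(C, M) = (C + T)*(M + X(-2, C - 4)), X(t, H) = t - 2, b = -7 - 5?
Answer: -661/122 ≈ -5.4180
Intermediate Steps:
b = -12
X(t, H) = -2 + t
T = 144 (T = (-12)² = 144)
u(C, M) = (-4 + M)*(144 + C) (u(C, M) = (C + 144)*(M + (-2 - 2)) = (144 + C)*(M - 4) = (144 + C)*(-4 + M) = (-4 + M)*(144 + C))
-50897/u(283, 26) = -50897/(-576 - 4*283 + 144*26 + 283*26) = -50897/(-576 - 1132 + 3744 + 7358) = -50897/9394 = -50897*1/9394 = -661/122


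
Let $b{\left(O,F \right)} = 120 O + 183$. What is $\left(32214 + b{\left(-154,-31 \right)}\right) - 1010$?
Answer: $12907$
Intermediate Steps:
$b{\left(O,F \right)} = 183 + 120 O$
$\left(32214 + b{\left(-154,-31 \right)}\right) - 1010 = \left(32214 + \left(183 + 120 \left(-154\right)\right)\right) - 1010 = \left(32214 + \left(183 - 18480\right)\right) - 1010 = \left(32214 - 18297\right) - 1010 = 13917 - 1010 = 12907$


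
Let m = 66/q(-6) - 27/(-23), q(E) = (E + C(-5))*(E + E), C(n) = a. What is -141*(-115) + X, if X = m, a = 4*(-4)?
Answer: 1491911/92 ≈ 16216.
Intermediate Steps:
a = -16
C(n) = -16
q(E) = 2*E*(-16 + E) (q(E) = (E - 16)*(E + E) = (-16 + E)*(2*E) = 2*E*(-16 + E))
m = 131/92 (m = 66/((2*(-6)*(-16 - 6))) - 27/(-23) = 66/((2*(-6)*(-22))) - 27*(-1/23) = 66/264 + 27/23 = 66*(1/264) + 27/23 = 1/4 + 27/23 = 131/92 ≈ 1.4239)
X = 131/92 ≈ 1.4239
-141*(-115) + X = -141*(-115) + 131/92 = 16215 + 131/92 = 1491911/92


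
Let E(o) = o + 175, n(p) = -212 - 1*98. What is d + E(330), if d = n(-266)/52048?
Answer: 13141965/26024 ≈ 504.99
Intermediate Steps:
n(p) = -310 (n(p) = -212 - 98 = -310)
E(o) = 175 + o
d = -155/26024 (d = -310/52048 = -310*1/52048 = -155/26024 ≈ -0.0059560)
d + E(330) = -155/26024 + (175 + 330) = -155/26024 + 505 = 13141965/26024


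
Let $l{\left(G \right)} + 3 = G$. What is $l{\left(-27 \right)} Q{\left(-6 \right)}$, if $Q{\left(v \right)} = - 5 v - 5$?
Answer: $-750$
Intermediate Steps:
$l{\left(G \right)} = -3 + G$
$Q{\left(v \right)} = -5 - 5 v$
$l{\left(-27 \right)} Q{\left(-6 \right)} = \left(-3 - 27\right) \left(-5 - -30\right) = - 30 \left(-5 + 30\right) = \left(-30\right) 25 = -750$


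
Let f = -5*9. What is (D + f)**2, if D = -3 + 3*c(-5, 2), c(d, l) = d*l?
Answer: 6084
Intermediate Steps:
f = -45
D = -33 (D = -3 + 3*(-5*2) = -3 + 3*(-10) = -3 - 30 = -33)
(D + f)**2 = (-33 - 45)**2 = (-78)**2 = 6084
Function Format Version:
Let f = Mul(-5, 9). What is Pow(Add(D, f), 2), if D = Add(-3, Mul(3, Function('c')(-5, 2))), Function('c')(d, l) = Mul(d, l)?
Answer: 6084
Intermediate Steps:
f = -45
D = -33 (D = Add(-3, Mul(3, Mul(-5, 2))) = Add(-3, Mul(3, -10)) = Add(-3, -30) = -33)
Pow(Add(D, f), 2) = Pow(Add(-33, -45), 2) = Pow(-78, 2) = 6084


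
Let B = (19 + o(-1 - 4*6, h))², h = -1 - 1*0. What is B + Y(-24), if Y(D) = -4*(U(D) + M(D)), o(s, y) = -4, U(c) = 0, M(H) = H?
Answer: 321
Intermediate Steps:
h = -1 (h = -1 + 0 = -1)
Y(D) = -4*D (Y(D) = -4*(0 + D) = -4*D)
B = 225 (B = (19 - 4)² = 15² = 225)
B + Y(-24) = 225 - 4*(-24) = 225 + 96 = 321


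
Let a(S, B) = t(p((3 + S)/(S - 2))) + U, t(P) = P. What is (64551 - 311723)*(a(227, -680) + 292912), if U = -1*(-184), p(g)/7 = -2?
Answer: -72441664104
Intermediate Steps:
p(g) = -14 (p(g) = 7*(-2) = -14)
U = 184
a(S, B) = 170 (a(S, B) = -14 + 184 = 170)
(64551 - 311723)*(a(227, -680) + 292912) = (64551 - 311723)*(170 + 292912) = -247172*293082 = -72441664104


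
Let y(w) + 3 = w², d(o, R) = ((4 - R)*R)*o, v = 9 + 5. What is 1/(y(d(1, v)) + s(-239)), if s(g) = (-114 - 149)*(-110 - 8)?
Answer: 1/50631 ≈ 1.9751e-5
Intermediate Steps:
s(g) = 31034 (s(g) = -263*(-118) = 31034)
v = 14
d(o, R) = R*o*(4 - R) (d(o, R) = (R*(4 - R))*o = R*o*(4 - R))
y(w) = -3 + w²
1/(y(d(1, v)) + s(-239)) = 1/((-3 + (14*1*(4 - 1*14))²) + 31034) = 1/((-3 + (14*1*(4 - 14))²) + 31034) = 1/((-3 + (14*1*(-10))²) + 31034) = 1/((-3 + (-140)²) + 31034) = 1/((-3 + 19600) + 31034) = 1/(19597 + 31034) = 1/50631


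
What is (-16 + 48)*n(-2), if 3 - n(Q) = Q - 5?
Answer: 320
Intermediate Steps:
n(Q) = 8 - Q (n(Q) = 3 - (Q - 5) = 3 - (-5 + Q) = 3 + (5 - Q) = 8 - Q)
(-16 + 48)*n(-2) = (-16 + 48)*(8 - 1*(-2)) = 32*(8 + 2) = 32*10 = 320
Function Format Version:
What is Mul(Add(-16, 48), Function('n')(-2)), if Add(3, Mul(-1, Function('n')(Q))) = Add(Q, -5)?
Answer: 320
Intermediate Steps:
Function('n')(Q) = Add(8, Mul(-1, Q)) (Function('n')(Q) = Add(3, Mul(-1, Add(Q, -5))) = Add(3, Mul(-1, Add(-5, Q))) = Add(3, Add(5, Mul(-1, Q))) = Add(8, Mul(-1, Q)))
Mul(Add(-16, 48), Function('n')(-2)) = Mul(Add(-16, 48), Add(8, Mul(-1, -2))) = Mul(32, Add(8, 2)) = Mul(32, 10) = 320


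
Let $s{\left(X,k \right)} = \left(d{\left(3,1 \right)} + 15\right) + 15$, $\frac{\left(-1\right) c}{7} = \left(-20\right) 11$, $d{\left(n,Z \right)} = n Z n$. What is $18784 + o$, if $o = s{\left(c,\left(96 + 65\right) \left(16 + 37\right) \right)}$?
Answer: $18823$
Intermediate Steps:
$d{\left(n,Z \right)} = Z n^{2}$ ($d{\left(n,Z \right)} = Z n n = Z n^{2}$)
$c = 1540$ ($c = - 7 \left(\left(-20\right) 11\right) = \left(-7\right) \left(-220\right) = 1540$)
$s{\left(X,k \right)} = 39$ ($s{\left(X,k \right)} = \left(1 \cdot 3^{2} + 15\right) + 15 = \left(1 \cdot 9 + 15\right) + 15 = \left(9 + 15\right) + 15 = 24 + 15 = 39$)
$o = 39$
$18784 + o = 18784 + 39 = 18823$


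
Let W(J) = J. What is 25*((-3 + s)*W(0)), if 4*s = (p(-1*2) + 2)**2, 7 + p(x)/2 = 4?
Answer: 0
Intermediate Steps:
p(x) = -6 (p(x) = -14 + 2*4 = -14 + 8 = -6)
s = 4 (s = (-6 + 2)**2/4 = (1/4)*(-4)**2 = (1/4)*16 = 4)
25*((-3 + s)*W(0)) = 25*((-3 + 4)*0) = 25*(1*0) = 25*0 = 0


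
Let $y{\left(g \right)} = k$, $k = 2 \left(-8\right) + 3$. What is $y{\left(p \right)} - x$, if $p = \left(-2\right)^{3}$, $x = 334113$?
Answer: $-334126$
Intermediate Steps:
$k = -13$ ($k = -16 + 3 = -13$)
$p = -8$
$y{\left(g \right)} = -13$
$y{\left(p \right)} - x = -13 - 334113 = -334126$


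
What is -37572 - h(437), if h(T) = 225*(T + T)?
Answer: -234222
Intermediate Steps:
h(T) = 450*T (h(T) = 225*(2*T) = 450*T)
-37572 - h(437) = -37572 - 450*437 = -37572 - 1*196650 = -37572 - 196650 = -234222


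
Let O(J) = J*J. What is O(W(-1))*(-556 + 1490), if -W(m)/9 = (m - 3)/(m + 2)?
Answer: 1210464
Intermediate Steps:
W(m) = -9*(-3 + m)/(2 + m) (W(m) = -9*(m - 3)/(m + 2) = -9*(-3 + m)/(2 + m))
O(J) = J²
O(W(-1))*(-556 + 1490) = (9*(3 - 1*(-1))/(2 - 1))²*(-556 + 1490) = (9*(3 + 1)/1)²*934 = (9*1*4)²*934 = 36²*934 = 1296*934 = 1210464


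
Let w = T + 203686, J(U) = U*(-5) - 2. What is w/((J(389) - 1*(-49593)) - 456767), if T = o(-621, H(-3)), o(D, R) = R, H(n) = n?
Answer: -203683/409121 ≈ -0.49786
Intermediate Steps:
J(U) = -2 - 5*U (J(U) = -5*U - 2 = -2 - 5*U)
T = -3
w = 203683 (w = -3 + 203686 = 203683)
w/((J(389) - 1*(-49593)) - 456767) = 203683/(((-2 - 5*389) - 1*(-49593)) - 456767) = 203683/(((-2 - 1945) + 49593) - 456767) = 203683/((-1947 + 49593) - 456767) = 203683/(47646 - 456767) = 203683/(-409121) = 203683*(-1/409121) = -203683/409121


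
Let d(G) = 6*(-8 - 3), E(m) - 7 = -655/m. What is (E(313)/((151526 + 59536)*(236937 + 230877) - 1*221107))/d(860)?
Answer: -256/339953341133923 ≈ -7.5304e-13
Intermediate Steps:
E(m) = 7 - 655/m
d(G) = -66 (d(G) = 6*(-11) = -66)
(E(313)/((151526 + 59536)*(236937 + 230877) - 1*221107))/d(860) = ((7 - 655/313)/((151526 + 59536)*(236937 + 230877) - 1*221107))/(-66) = ((7 - 655*1/313)/(211062*467814 - 221107))*(-1/66) = ((7 - 655/313)/(98737758468 - 221107))*(-1/66) = ((1536/313)/98737537361)*(-1/66) = ((1536/313)*(1/98737537361))*(-1/66) = (1536/30904849193993)*(-1/66) = -256/339953341133923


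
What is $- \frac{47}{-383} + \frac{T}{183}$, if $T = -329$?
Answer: $- \frac{117406}{70089} \approx -1.6751$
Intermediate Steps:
$- \frac{47}{-383} + \frac{T}{183} = - \frac{47}{-383} - \frac{329}{183} = \left(-47\right) \left(- \frac{1}{383}\right) - \frac{329}{183} = \frac{47}{383} - \frac{329}{183} = - \frac{117406}{70089}$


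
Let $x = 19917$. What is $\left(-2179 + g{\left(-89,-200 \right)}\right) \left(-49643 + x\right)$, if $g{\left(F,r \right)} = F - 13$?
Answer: $67805006$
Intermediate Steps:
$g{\left(F,r \right)} = -13 + F$
$\left(-2179 + g{\left(-89,-200 \right)}\right) \left(-49643 + x\right) = \left(-2179 - 102\right) \left(-49643 + 19917\right) = \left(-2179 - 102\right) \left(-29726\right) = \left(-2281\right) \left(-29726\right) = 67805006$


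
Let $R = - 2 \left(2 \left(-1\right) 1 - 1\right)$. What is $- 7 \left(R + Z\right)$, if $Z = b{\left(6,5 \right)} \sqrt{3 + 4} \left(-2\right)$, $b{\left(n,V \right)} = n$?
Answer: $-42 + 84 \sqrt{7} \approx 180.24$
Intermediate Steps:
$R = 6$ ($R = - 2 \left(\left(-2\right) 1 - 1\right) = - 2 \left(-2 - 1\right) = \left(-2\right) \left(-3\right) = 6$)
$Z = - 12 \sqrt{7}$ ($Z = 6 \sqrt{3 + 4} \left(-2\right) = 6 \sqrt{7} \left(-2\right) = - 12 \sqrt{7} \approx -31.749$)
$- 7 \left(R + Z\right) = - 7 \left(6 - 12 \sqrt{7}\right) = -42 + 84 \sqrt{7}$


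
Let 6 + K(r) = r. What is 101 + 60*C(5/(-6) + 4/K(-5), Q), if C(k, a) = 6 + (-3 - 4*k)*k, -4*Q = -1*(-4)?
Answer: 120733/363 ≈ 332.60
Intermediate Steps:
K(r) = -6 + r
Q = -1 (Q = -(-1)*(-4)/4 = -1/4*4 = -1)
C(k, a) = 6 + k*(-3 - 4*k)
101 + 60*C(5/(-6) + 4/K(-5), Q) = 101 + 60*(6 - 4*(5/(-6) + 4/(-6 - 5))**2 - 3*(5/(-6) + 4/(-6 - 5))) = 101 + 60*(6 - 4*(5*(-1/6) + 4/(-11))**2 - 3*(5*(-1/6) + 4/(-11))) = 101 + 60*(6 - 4*(-5/6 + 4*(-1/11))**2 - 3*(-5/6 + 4*(-1/11))) = 101 + 60*(6 - 4*(-5/6 - 4/11)**2 - 3*(-5/6 - 4/11)) = 101 + 60*(6 - 4*(-79/66)**2 - 3*(-79/66)) = 101 + 60*(6 - 4*6241/4356 + 79/22) = 101 + 60*(6 - 6241/1089 + 79/22) = 101 + 60*(8407/2178) = 101 + 84070/363 = 120733/363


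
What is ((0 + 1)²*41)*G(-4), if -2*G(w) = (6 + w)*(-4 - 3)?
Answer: 287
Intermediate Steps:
G(w) = 21 + 7*w/2 (G(w) = -(6 + w)*(-4 - 3)/2 = -(6 + w)*(-7)/2 = -(-42 - 7*w)/2 = 21 + 7*w/2)
((0 + 1)²*41)*G(-4) = ((0 + 1)²*41)*(21 + (7/2)*(-4)) = (1²*41)*(21 - 14) = (1*41)*7 = 41*7 = 287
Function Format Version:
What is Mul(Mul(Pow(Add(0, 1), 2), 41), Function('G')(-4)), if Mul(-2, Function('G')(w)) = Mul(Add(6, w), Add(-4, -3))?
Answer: 287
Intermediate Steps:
Function('G')(w) = Add(21, Mul(Rational(7, 2), w)) (Function('G')(w) = Mul(Rational(-1, 2), Mul(Add(6, w), Add(-4, -3))) = Mul(Rational(-1, 2), Mul(Add(6, w), -7)) = Mul(Rational(-1, 2), Add(-42, Mul(-7, w))) = Add(21, Mul(Rational(7, 2), w)))
Mul(Mul(Pow(Add(0, 1), 2), 41), Function('G')(-4)) = Mul(Mul(Pow(Add(0, 1), 2), 41), Add(21, Mul(Rational(7, 2), -4))) = Mul(Mul(Pow(1, 2), 41), Add(21, -14)) = Mul(Mul(1, 41), 7) = Mul(41, 7) = 287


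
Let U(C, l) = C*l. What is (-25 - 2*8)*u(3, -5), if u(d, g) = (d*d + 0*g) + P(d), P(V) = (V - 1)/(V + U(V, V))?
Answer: -2255/6 ≈ -375.83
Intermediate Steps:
P(V) = (-1 + V)/(V + V**2) (P(V) = (V - 1)/(V + V*V) = (-1 + V)/(V + V**2))
u(d, g) = d**2 + (-1 + d)/(d*(1 + d)) (u(d, g) = (d*d + 0*g) + (-1 + d)/(d*(1 + d)) = (d**2 + 0) + (-1 + d)/(d*(1 + d)) = d**2 + (-1 + d)/(d*(1 + d)))
(-25 - 2*8)*u(3, -5) = (-25 - 2*8)*((-1 + 3 + 3**3*(1 + 3))/(3*(1 + 3))) = (-25 - 16)*((1/3)*(-1 + 3 + 27*4)/4) = -41*(-1 + 3 + 108)/(3*4) = -41*110/(3*4) = -41*55/6 = -2255/6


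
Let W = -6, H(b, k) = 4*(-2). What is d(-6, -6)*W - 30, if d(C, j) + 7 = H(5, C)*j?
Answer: -276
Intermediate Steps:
H(b, k) = -8
d(C, j) = -7 - 8*j
d(-6, -6)*W - 30 = (-7 - 8*(-6))*(-6) - 30 = (-7 + 48)*(-6) - 30 = 41*(-6) - 30 = -246 - 30 = -276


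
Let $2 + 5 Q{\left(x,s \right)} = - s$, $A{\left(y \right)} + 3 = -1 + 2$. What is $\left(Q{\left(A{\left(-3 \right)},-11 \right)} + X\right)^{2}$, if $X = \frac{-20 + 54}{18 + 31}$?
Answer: $\frac{373321}{60025} \approx 6.2194$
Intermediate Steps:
$A{\left(y \right)} = -2$ ($A{\left(y \right)} = -3 + \left(-1 + 2\right) = -3 + 1 = -2$)
$X = \frac{34}{49} \approx 0.69388$
$Q{\left(x,s \right)} = - \frac{2}{5} - \frac{s}{5}$ ($Q{\left(x,s \right)} = - \frac{2}{5} + \frac{\left(-1\right) s}{5} = - \frac{2}{5} - \frac{s}{5}$)
$\left(Q{\left(A{\left(-3 \right)},-11 \right)} + X\right)^{2} = \left(\left(- \frac{2}{5} - - \frac{11}{5}\right) + \frac{34}{49}\right)^{2} = \left(\left(- \frac{2}{5} + \frac{11}{5}\right) + \frac{34}{49}\right)^{2} = \left(\frac{9}{5} + \frac{34}{49}\right)^{2} = \left(\frac{611}{245}\right)^{2} = \frac{373321}{60025}$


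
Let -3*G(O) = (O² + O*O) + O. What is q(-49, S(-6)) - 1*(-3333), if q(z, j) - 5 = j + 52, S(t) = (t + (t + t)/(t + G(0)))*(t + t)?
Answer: 3438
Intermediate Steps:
G(O) = -2*O²/3 - O/3 (G(O) = -((O² + O*O) + O)/3 = -((O² + O²) + O)/3 = -(2*O² + O)/3 = -(O + 2*O²)/3 = -2*O²/3 - O/3)
S(t) = 2*t*(2 + t) (S(t) = (t + (t + t)/(t - ⅓*0*(1 + 2*0)))*(t + t) = (t + (2*t)/(t - ⅓*0*(1 + 0)))*(2*t) = (t + (2*t)/(t - ⅓*0*1))*(2*t) = (t + (2*t)/(t + 0))*(2*t) = (t + (2*t)/t)*(2*t) = (t + 2)*(2*t) = (2 + t)*(2*t) = 2*t*(2 + t))
q(z, j) = 57 + j (q(z, j) = 5 + (j + 52) = 5 + (52 + j) = 57 + j)
q(-49, S(-6)) - 1*(-3333) = (57 + 2*(-6)*(2 - 6)) - 1*(-3333) = (57 + 2*(-6)*(-4)) + 3333 = (57 + 48) + 3333 = 105 + 3333 = 3438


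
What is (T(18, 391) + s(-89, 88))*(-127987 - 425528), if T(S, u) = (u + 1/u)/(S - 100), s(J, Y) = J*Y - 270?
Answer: 71934589654545/16031 ≈ 4.4872e+9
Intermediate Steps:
s(J, Y) = -270 + J*Y
T(S, u) = (u + 1/u)/(-100 + S)
(T(18, 391) + s(-89, 88))*(-127987 - 425528) = ((1 + 391**2)/(391*(-100 + 18)) + (-270 - 89*88))*(-127987 - 425528) = ((1/391)*(1 + 152881)/(-82) + (-270 - 7832))*(-553515) = ((1/391)*(-1/82)*152882 - 8102)*(-553515) = (-76441/16031 - 8102)*(-553515) = -129959603/16031*(-553515) = 71934589654545/16031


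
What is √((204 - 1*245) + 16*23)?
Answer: √327 ≈ 18.083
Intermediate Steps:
√((204 - 1*245) + 16*23) = √((204 - 245) + 368) = √(-41 + 368) = √327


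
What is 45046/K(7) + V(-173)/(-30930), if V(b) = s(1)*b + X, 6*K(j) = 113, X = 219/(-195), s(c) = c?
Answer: 271688831567/113590425 ≈ 2391.8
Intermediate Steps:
X = -73/65 (X = 219*(-1/195) = -73/65 ≈ -1.1231)
K(j) = 113/6 (K(j) = (⅙)*113 = 113/6)
V(b) = -73/65 + b (V(b) = 1*b - 73/65 = b - 73/65 = -73/65 + b)
45046/K(7) + V(-173)/(-30930) = 45046/(113/6) + (-73/65 - 173)/(-30930) = 45046*(6/113) - 11318/65*(-1/30930) = 270276/113 + 5659/1005225 = 271688831567/113590425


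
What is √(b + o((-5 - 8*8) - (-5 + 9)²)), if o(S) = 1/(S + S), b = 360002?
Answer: √10404057630/170 ≈ 600.00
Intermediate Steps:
o(S) = 1/(2*S)
√(b + o((-5 - 8*8) - (-5 + 9)²)) = √(360002 + 1/(2*((-5 - 8*8) - (-5 + 9)²))) = √(360002 + 1/(2*((-5 - 64) - 1*4²))) = √(360002 + 1/(2*(-69 - 1*16))) = √(360002 + 1/(2*(-69 - 16))) = √(360002 + (½)/(-85)) = √(360002 + (½)*(-1/85)) = √(360002 - 1/170) = √(61200339/170) = √10404057630/170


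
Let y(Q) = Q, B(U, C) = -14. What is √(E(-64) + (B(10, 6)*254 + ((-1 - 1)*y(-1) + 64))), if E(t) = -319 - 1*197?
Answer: I*√4006 ≈ 63.293*I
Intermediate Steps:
E(t) = -516 (E(t) = -319 - 197 = -516)
√(E(-64) + (B(10, 6)*254 + ((-1 - 1)*y(-1) + 64))) = √(-516 + (-14*254 + ((-1 - 1)*(-1) + 64))) = √(-516 + (-3556 + (-2*(-1) + 64))) = √(-516 + (-3556 + (2 + 64))) = √(-516 + (-3556 + 66)) = √(-516 - 3490) = √(-4006) = I*√4006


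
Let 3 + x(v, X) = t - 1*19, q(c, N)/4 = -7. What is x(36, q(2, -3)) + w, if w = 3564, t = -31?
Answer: 3511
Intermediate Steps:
q(c, N) = -28 (q(c, N) = 4*(-7) = -28)
x(v, X) = -53 (x(v, X) = -3 + (-31 - 1*19) = -3 + (-31 - 19) = -3 - 50 = -53)
x(36, q(2, -3)) + w = -53 + 3564 = 3511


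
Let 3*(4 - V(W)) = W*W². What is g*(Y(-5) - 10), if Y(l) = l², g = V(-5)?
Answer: 685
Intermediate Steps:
V(W) = 4 - W³/3 (V(W) = 4 - W*W²/3 = 4 - W³/3)
g = 137/3 (g = 4 - ⅓*(-5)³ = 4 - ⅓*(-125) = 4 + 125/3 = 137/3 ≈ 45.667)
g*(Y(-5) - 10) = 137*((-5)² - 10)/3 = 137*(25 - 10)/3 = (137/3)*15 = 685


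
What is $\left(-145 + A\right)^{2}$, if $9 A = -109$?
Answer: $\frac{1999396}{81} \approx 24684.0$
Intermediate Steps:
$A = - \frac{109}{9}$ ($A = \frac{1}{9} \left(-109\right) = - \frac{109}{9} \approx -12.111$)
$\left(-145 + A\right)^{2} = \left(-145 - \frac{109}{9}\right)^{2} = \left(- \frac{1414}{9}\right)^{2} = \frac{1999396}{81}$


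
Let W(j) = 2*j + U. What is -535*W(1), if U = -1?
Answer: -535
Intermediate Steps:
W(j) = -1 + 2*j (W(j) = 2*j - 1 = -1 + 2*j)
-535*W(1) = -535*(-1 + 2*1) = -535*(-1 + 2) = -535*1 = -535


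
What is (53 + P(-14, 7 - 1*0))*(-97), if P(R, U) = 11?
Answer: -6208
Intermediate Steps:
(53 + P(-14, 7 - 1*0))*(-97) = (53 + 11)*(-97) = 64*(-97) = -6208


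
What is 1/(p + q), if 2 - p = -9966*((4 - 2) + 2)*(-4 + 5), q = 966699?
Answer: 1/1006565 ≈ 9.9348e-7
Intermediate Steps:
p = 39866 (p = 2 - (-9966)*((4 - 2) + 2)*(-4 + 5) = 2 - (-9966)*(2 + 2)*1 = 2 - (-9966)*4*1 = 2 - (-9966)*4 = 2 - 1*(-39864) = 2 + 39864 = 39866)
1/(p + q) = 1/(39866 + 966699) = 1/1006565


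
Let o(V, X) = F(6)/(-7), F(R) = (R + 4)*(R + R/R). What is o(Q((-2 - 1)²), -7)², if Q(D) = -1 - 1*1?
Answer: 100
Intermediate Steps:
F(R) = (1 + R)*(4 + R) (F(R) = (4 + R)*(R + 1) = (4 + R)*(1 + R) = (1 + R)*(4 + R))
Q(D) = -2 (Q(D) = -1 - 1 = -2)
o(V, X) = -10 (o(V, X) = (4 + 6² + 5*6)/(-7) = (4 + 36 + 30)*(-⅐) = 70*(-⅐) = -10)
o(Q((-2 - 1)²), -7)² = (-10)² = 100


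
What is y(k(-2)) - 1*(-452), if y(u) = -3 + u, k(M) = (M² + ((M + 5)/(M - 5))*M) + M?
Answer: 3163/7 ≈ 451.86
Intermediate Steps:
k(M) = M + M² + M*(5 + M)/(-5 + M) (k(M) = (M² + ((5 + M)/(-5 + M))*M) + M = (M² + M*(5 + M)/(-5 + M)) + M = M + M² + M*(5 + M)/(-5 + M))
y(k(-2)) - 1*(-452) = (-3 + (-2)²*(-3 - 2)/(-5 - 2)) - 1*(-452) = (-3 + 4*(-5)/(-7)) + 452 = (-3 + 4*(-⅐)*(-5)) + 452 = (-3 + 20/7) + 452 = -⅐ + 452 = 3163/7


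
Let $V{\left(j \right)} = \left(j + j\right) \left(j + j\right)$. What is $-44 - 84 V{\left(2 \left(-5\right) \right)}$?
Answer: $-33644$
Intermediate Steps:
$V{\left(j \right)} = 4 j^{2}$ ($V{\left(j \right)} = 2 j 2 j = 4 j^{2}$)
$-44 - 84 V{\left(2 \left(-5\right) \right)} = -44 - 84 \cdot 4 \left(2 \left(-5\right)\right)^{2} = -44 - 84 \cdot 4 \left(-10\right)^{2} = -44 - 84 \cdot 4 \cdot 100 = -44 - 33600 = -33644$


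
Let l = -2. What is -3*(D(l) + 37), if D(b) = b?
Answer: -105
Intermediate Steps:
-3*(D(l) + 37) = -3*(-2 + 37) = -3*35 = -105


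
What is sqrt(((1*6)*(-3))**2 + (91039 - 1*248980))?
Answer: 3*I*sqrt(17513) ≈ 397.01*I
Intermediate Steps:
sqrt(((1*6)*(-3))**2 + (91039 - 1*248980)) = sqrt((6*(-3))**2 + (91039 - 248980)) = sqrt((-18)**2 - 157941) = sqrt(324 - 157941) = sqrt(-157617) = 3*I*sqrt(17513)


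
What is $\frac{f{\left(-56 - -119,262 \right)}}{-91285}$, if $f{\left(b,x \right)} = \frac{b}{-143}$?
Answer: $\frac{63}{13053755} \approx 4.8262 \cdot 10^{-6}$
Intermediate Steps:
$f{\left(b,x \right)} = - \frac{b}{143}$ ($f{\left(b,x \right)} = b \left(- \frac{1}{143}\right) = - \frac{b}{143}$)
$\frac{f{\left(-56 - -119,262 \right)}}{-91285} = \frac{\left(- \frac{1}{143}\right) \left(-56 - -119\right)}{-91285} = - \frac{-56 + 119}{143} \left(- \frac{1}{91285}\right) = \left(- \frac{1}{143}\right) 63 \left(- \frac{1}{91285}\right) = \left(- \frac{63}{143}\right) \left(- \frac{1}{91285}\right) = \frac{63}{13053755}$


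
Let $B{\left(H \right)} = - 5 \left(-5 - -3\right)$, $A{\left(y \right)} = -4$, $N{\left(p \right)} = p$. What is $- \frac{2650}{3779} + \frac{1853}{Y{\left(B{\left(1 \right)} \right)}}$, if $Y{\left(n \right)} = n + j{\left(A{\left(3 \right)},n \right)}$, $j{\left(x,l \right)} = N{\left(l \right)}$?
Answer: $\frac{6949487}{75580} \approx 91.949$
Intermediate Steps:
$B{\left(H \right)} = 10$ ($B{\left(H \right)} = - 5 \left(-5 + 3\right) = \left(-5\right) \left(-2\right) = 10$)
$j{\left(x,l \right)} = l$
$Y{\left(n \right)} = 2 n$ ($Y{\left(n \right)} = n + n = 2 n$)
$- \frac{2650}{3779} + \frac{1853}{Y{\left(B{\left(1 \right)} \right)}} = - \frac{2650}{3779} + \frac{1853}{2 \cdot 10} = \left(-2650\right) \frac{1}{3779} + \frac{1853}{20} = - \frac{2650}{3779} + 1853 \cdot \frac{1}{20} = - \frac{2650}{3779} + \frac{1853}{20} = \frac{6949487}{75580}$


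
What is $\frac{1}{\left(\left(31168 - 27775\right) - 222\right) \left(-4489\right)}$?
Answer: $- \frac{1}{14234619} \approx -7.0251 \cdot 10^{-8}$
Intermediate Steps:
$\frac{1}{\left(\left(31168 - 27775\right) - 222\right) \left(-4489\right)} = \frac{1}{\left(31168 - 27775\right) - 222} \left(- \frac{1}{4489}\right) = \frac{1}{3393 - 222} \left(- \frac{1}{4489}\right) = \frac{1}{3171} \left(- \frac{1}{4489}\right) = - \frac{1}{14234619}$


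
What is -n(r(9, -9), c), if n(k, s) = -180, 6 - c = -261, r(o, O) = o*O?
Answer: 180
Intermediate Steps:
r(o, O) = O*o
c = 267 (c = 6 - 1*(-261) = 6 + 261 = 267)
-n(r(9, -9), c) = -1*(-180) = 180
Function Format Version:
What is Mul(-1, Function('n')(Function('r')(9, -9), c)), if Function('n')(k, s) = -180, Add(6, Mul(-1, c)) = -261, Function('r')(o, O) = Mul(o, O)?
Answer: 180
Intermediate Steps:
Function('r')(o, O) = Mul(O, o)
c = 267 (c = Add(6, Mul(-1, -261)) = Add(6, 261) = 267)
Mul(-1, Function('n')(Function('r')(9, -9), c)) = Mul(-1, -180) = 180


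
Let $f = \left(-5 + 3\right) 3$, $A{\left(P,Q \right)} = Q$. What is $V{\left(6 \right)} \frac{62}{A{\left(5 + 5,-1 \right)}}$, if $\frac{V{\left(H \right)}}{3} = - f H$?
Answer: $-6696$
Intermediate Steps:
$f = -6$ ($f = \left(-2\right) 3 = -6$)
$V{\left(H \right)} = 18 H$ ($V{\left(H \right)} = 3 \left(-1\right) \left(-6\right) H = 3 \cdot 6 H = 18 H$)
$V{\left(6 \right)} \frac{62}{A{\left(5 + 5,-1 \right)}} = 18 \cdot 6 \frac{62}{-1} = 108 \cdot 62 \left(-1\right) = 108 \left(-62\right) = -6696$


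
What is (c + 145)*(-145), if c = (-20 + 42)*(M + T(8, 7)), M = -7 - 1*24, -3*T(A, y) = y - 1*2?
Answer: 249545/3 ≈ 83182.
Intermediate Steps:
T(A, y) = 2/3 - y/3 (T(A, y) = -(y - 1*2)/3 = -(y - 2)/3 = -(-2 + y)/3 = 2/3 - y/3)
M = -31 (M = -7 - 24 = -31)
c = -2156/3 (c = (-20 + 42)*(-31 + (2/3 - 1/3*7)) = 22*(-31 + (2/3 - 7/3)) = 22*(-31 - 5/3) = 22*(-98/3) = -2156/3 ≈ -718.67)
(c + 145)*(-145) = (-2156/3 + 145)*(-145) = -1721/3*(-145) = 249545/3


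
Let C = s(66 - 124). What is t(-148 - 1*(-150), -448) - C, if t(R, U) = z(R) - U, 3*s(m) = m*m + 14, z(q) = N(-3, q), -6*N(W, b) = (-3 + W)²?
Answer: -684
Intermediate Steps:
N(W, b) = -(-3 + W)²/6
z(q) = -6 (z(q) = -(-3 - 3)²/6 = -⅙*(-6)² = -⅙*36 = -6)
s(m) = 14/3 + m²/3 (s(m) = (m*m + 14)/3 = (m² + 14)/3 = (14 + m²)/3 = 14/3 + m²/3)
C = 1126 (C = 14/3 + (66 - 124)²/3 = 14/3 + (⅓)*(-58)² = 14/3 + (⅓)*3364 = 14/3 + 3364/3 = 1126)
t(R, U) = -6 - U
t(-148 - 1*(-150), -448) - C = (-6 - 1*(-448)) - 1*1126 = (-6 + 448) - 1126 = 442 - 1126 = -684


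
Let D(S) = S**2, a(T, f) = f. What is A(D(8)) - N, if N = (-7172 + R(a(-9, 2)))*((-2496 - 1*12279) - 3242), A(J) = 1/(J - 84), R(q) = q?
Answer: -2583637801/20 ≈ -1.2918e+8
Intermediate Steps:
A(J) = 1/(-84 + J)
N = 129181890 (N = (-7172 + 2)*((-2496 - 1*12279) - 3242) = -7170*((-2496 - 12279) - 3242) = -7170*(-14775 - 3242) = -7170*(-18017) = 129181890)
A(D(8)) - N = 1/(-84 + 8**2) - 1*129181890 = 1/(-84 + 64) - 129181890 = 1/(-20) - 129181890 = -1/20 - 129181890 = -2583637801/20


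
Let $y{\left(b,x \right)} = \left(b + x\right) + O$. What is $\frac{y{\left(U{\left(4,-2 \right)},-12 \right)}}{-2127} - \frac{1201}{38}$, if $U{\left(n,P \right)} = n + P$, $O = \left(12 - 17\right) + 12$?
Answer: $- \frac{851471}{26942} \approx -31.604$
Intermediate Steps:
$O = 7$ ($O = -5 + 12 = 7$)
$U{\left(n,P \right)} = P + n$
$y{\left(b,x \right)} = 7 + b + x$ ($y{\left(b,x \right)} = \left(b + x\right) + 7 = 7 + b + x$)
$\frac{y{\left(U{\left(4,-2 \right)},-12 \right)}}{-2127} - \frac{1201}{38} = \frac{7 + \left(-2 + 4\right) - 12}{-2127} - \frac{1201}{38} = \left(7 + 2 - 12\right) \left(- \frac{1}{2127}\right) - \frac{1201}{38} = \left(-3\right) \left(- \frac{1}{2127}\right) - \frac{1201}{38} = \frac{1}{709} - \frac{1201}{38} = - \frac{851471}{26942}$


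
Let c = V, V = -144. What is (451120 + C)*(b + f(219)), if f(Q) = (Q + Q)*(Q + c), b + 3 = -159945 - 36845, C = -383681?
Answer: -11056151977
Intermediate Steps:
b = -196793 (b = -3 + (-159945 - 36845) = -3 - 196790 = -196793)
c = -144
f(Q) = 2*Q*(-144 + Q) (f(Q) = (Q + Q)*(Q - 144) = (2*Q)*(-144 + Q) = 2*Q*(-144 + Q))
(451120 + C)*(b + f(219)) = (451120 - 383681)*(-196793 + 2*219*(-144 + 219)) = 67439*(-196793 + 2*219*75) = 67439*(-196793 + 32850) = 67439*(-163943) = -11056151977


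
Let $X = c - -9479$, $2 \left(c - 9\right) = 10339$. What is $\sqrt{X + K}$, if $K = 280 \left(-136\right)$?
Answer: $\frac{3 i \sqrt{10410}}{2} \approx 153.04 i$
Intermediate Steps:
$c = \frac{10357}{2}$ ($c = 9 + \frac{1}{2} \cdot 10339 = 9 + \frac{10339}{2} = \frac{10357}{2} \approx 5178.5$)
$K = -38080$
$X = \frac{29315}{2}$ ($X = \frac{10357}{2} - -9479 = \frac{10357}{2} + 9479 = \frac{29315}{2} \approx 14658.0$)
$\sqrt{X + K} = \sqrt{\frac{29315}{2} - 38080} = \sqrt{- \frac{46845}{2}} = \frac{3 i \sqrt{10410}}{2}$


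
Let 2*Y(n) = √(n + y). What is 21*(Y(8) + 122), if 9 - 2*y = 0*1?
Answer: 2562 + 105*√2/4 ≈ 2599.1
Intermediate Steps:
y = 9/2 (y = 9/2 - 0 = 9/2 - ½*0 = 9/2 + 0 = 9/2 ≈ 4.5000)
Y(n) = √(9/2 + n)/2 (Y(n) = √(n + 9/2)/2 = √(9/2 + n)/2)
21*(Y(8) + 122) = 21*(√(18 + 4*8)/4 + 122) = 21*(√(18 + 32)/4 + 122) = 21*(√50/4 + 122) = 21*((5*√2)/4 + 122) = 21*(5*√2/4 + 122) = 21*(122 + 5*√2/4) = 2562 + 105*√2/4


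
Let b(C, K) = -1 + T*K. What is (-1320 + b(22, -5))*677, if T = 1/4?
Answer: -3580653/4 ≈ -8.9516e+5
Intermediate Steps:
T = ¼ ≈ 0.25000
b(C, K) = -1 + K/4
(-1320 + b(22, -5))*677 = (-1320 + (-1 + (¼)*(-5)))*677 = (-1320 + (-1 - 5/4))*677 = (-1320 - 9/4)*677 = -5289/4*677 = -3580653/4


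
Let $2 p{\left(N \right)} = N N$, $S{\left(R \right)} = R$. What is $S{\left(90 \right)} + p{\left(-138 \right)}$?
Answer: $9612$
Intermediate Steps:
$p{\left(N \right)} = \frac{N^{2}}{2}$ ($p{\left(N \right)} = \frac{N N}{2} = \frac{N^{2}}{2}$)
$S{\left(90 \right)} + p{\left(-138 \right)} = 90 + \frac{\left(-138\right)^{2}}{2} = 90 + \frac{1}{2} \cdot 19044 = 90 + 9522 = 9612$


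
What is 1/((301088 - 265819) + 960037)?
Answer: 1/995306 ≈ 1.0047e-6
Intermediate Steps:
1/((301088 - 265819) + 960037) = 1/(35269 + 960037) = 1/995306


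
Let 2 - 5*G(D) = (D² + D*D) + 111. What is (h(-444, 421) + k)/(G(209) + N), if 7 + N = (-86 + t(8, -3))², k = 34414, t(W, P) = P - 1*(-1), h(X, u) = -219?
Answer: -170975/48786 ≈ -3.5046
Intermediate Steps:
t(W, P) = 1 + P (t(W, P) = P + 1 = 1 + P)
G(D) = -109/5 - 2*D²/5 (G(D) = ⅖ - ((D² + D*D) + 111)/5 = ⅖ - ((D² + D²) + 111)/5 = ⅖ - (2*D² + 111)/5 = ⅖ - (111 + 2*D²)/5 = ⅖ + (-111/5 - 2*D²/5) = -109/5 - 2*D²/5)
N = 7737 (N = -7 + (-86 + (1 - 3))² = -7 + (-86 - 2)² = -7 + (-88)² = -7 + 7744 = 7737)
(h(-444, 421) + k)/(G(209) + N) = (-219 + 34414)/((-109/5 - ⅖*209²) + 7737) = 34195/((-109/5 - ⅖*43681) + 7737) = 34195/((-109/5 - 87362/5) + 7737) = 34195/(-87471/5 + 7737) = 34195/(-48786/5) = 34195*(-5/48786) = -170975/48786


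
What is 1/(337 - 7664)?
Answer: -1/7327 ≈ -0.00013648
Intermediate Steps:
1/(337 - 7664) = 1/(-7327) = -1/7327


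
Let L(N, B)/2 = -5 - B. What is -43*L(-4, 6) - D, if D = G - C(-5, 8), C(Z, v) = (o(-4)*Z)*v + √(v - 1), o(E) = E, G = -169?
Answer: 1275 + √7 ≈ 1277.6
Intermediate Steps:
L(N, B) = -10 - 2*B (L(N, B) = 2*(-5 - B) = -10 - 2*B)
C(Z, v) = √(-1 + v) - 4*Z*v (C(Z, v) = (-4*Z)*v + √(v - 1) = -4*Z*v + √(-1 + v) = √(-1 + v) - 4*Z*v)
D = -329 - √7 (D = -169 - (√(-1 + 8) - 4*(-5)*8) = -169 - (√7 + 160) = -169 - (160 + √7) = -169 + (-160 - √7) = -329 - √7 ≈ -331.65)
-43*L(-4, 6) - D = -43*(-10 - 2*6) - (-329 - √7) = -43*(-10 - 12) + (329 + √7) = -43*(-22) + (329 + √7) = 946 + (329 + √7) = 1275 + √7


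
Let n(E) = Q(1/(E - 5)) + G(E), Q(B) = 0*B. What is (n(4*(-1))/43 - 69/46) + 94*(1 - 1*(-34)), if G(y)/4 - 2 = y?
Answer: 282795/86 ≈ 3288.3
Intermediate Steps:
G(y) = 8 + 4*y
Q(B) = 0
n(E) = 8 + 4*E (n(E) = 0 + (8 + 4*E) = 8 + 4*E)
(n(4*(-1))/43 - 69/46) + 94*(1 - 1*(-34)) = ((8 + 4*(4*(-1)))/43 - 69/46) + 94*(1 - 1*(-34)) = ((8 + 4*(-4))*(1/43) - 69*1/46) + 94*(1 + 34) = ((8 - 16)*(1/43) - 3/2) + 94*35 = (-8*1/43 - 3/2) + 3290 = (-8/43 - 3/2) + 3290 = -145/86 + 3290 = 282795/86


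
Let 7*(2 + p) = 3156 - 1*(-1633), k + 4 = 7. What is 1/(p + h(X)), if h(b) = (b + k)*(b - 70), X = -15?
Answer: 7/11915 ≈ 0.00058750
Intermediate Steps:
k = 3 (k = -4 + 7 = 3)
p = 4775/7 (p = -2 + (3156 - 1*(-1633))/7 = -2 + (3156 + 1633)/7 = -2 + (⅐)*4789 = -2 + 4789/7 = 4775/7 ≈ 682.14)
h(b) = (-70 + b)*(3 + b) (h(b) = (b + 3)*(b - 70) = (3 + b)*(-70 + b) = (-70 + b)*(3 + b))
1/(p + h(X)) = 1/(4775/7 + (-210 + (-15)² - 67*(-15))) = 1/(4775/7 + (-210 + 225 + 1005)) = 1/(4775/7 + 1020) = 1/(11915/7) = 7/11915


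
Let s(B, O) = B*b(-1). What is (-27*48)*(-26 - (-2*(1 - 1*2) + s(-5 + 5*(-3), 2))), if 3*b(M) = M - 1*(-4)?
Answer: 10368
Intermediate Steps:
b(M) = 4/3 + M/3 (b(M) = (M - 1*(-4))/3 = (M + 4)/3 = (4 + M)/3 = 4/3 + M/3)
s(B, O) = B (s(B, O) = B*(4/3 + (⅓)*(-1)) = B*(4/3 - ⅓) = B*1 = B)
(-27*48)*(-26 - (-2*(1 - 1*2) + s(-5 + 5*(-3), 2))) = (-27*48)*(-26 - (-2*(1 - 1*2) + (-5 + 5*(-3)))) = -1296*(-26 - (-2*(1 - 2) + (-5 - 15))) = -1296*(-26 - (-2*(-1) - 20)) = -1296*(-26 - (2 - 20)) = -1296*(-26 - 1*(-18)) = -1296*(-26 + 18) = -1296*(-8) = 10368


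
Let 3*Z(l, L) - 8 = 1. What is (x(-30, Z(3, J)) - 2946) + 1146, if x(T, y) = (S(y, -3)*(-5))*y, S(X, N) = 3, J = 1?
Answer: -1845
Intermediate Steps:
Z(l, L) = 3 (Z(l, L) = 8/3 + (⅓)*1 = 8/3 + ⅓ = 3)
x(T, y) = -15*y (x(T, y) = (3*(-5))*y = -15*y)
(x(-30, Z(3, J)) - 2946) + 1146 = (-15*3 - 2946) + 1146 = (-45 - 2946) + 1146 = -2991 + 1146 = -1845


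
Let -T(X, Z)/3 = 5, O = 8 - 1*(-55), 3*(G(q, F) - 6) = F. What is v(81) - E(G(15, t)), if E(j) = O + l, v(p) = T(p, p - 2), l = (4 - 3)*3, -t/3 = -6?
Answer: -81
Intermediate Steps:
t = 18 (t = -3*(-6) = 18)
G(q, F) = 6 + F/3
l = 3 (l = 1*3 = 3)
O = 63 (O = 8 + 55 = 63)
T(X, Z) = -15 (T(X, Z) = -3*5 = -15)
v(p) = -15
E(j) = 66 (E(j) = 63 + 3 = 66)
v(81) - E(G(15, t)) = -15 - 1*66 = -15 - 66 = -81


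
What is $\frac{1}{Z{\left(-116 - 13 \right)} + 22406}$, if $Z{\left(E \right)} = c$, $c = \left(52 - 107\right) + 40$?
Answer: $\frac{1}{22391} \approx 4.4661 \cdot 10^{-5}$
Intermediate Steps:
$c = -15$ ($c = -55 + 40 = -15$)
$Z{\left(E \right)} = -15$
$\frac{1}{Z{\left(-116 - 13 \right)} + 22406} = \frac{1}{-15 + 22406} = \frac{1}{22391}$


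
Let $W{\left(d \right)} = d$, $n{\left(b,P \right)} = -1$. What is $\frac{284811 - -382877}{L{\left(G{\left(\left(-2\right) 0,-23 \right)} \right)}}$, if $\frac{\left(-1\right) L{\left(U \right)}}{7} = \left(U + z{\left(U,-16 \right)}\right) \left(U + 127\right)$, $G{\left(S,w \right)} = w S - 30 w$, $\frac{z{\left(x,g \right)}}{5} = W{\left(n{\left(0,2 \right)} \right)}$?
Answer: $- \frac{95384}{559645} \approx -0.17044$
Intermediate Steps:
$z{\left(x,g \right)} = -5$ ($z{\left(x,g \right)} = 5 \left(-1\right) = -5$)
$G{\left(S,w \right)} = - 30 w + S w$ ($G{\left(S,w \right)} = S w - 30 w = - 30 w + S w$)
$L{\left(U \right)} = - 7 \left(-5 + U\right) \left(127 + U\right)$ ($L{\left(U \right)} = - 7 \left(U - 5\right) \left(U + 127\right) = - 7 \left(-5 + U\right) \left(127 + U\right)$)
$\frac{284811 - -382877}{L{\left(G{\left(\left(-2\right) 0,-23 \right)} \right)}} = \frac{284811 - -382877}{4445 - 854 \left(- 23 \left(-30 - 0\right)\right) - 7 \left(- 23 \left(-30 - 0\right)\right)^{2}} = \frac{284811 + 382877}{4445 - 854 \left(- 23 \left(-30 + 0\right)\right) - 7 \left(- 23 \left(-30 + 0\right)\right)^{2}} = \frac{667688}{4445 - 854 \left(\left(-23\right) \left(-30\right)\right) - 7 \left(\left(-23\right) \left(-30\right)\right)^{2}} = \frac{667688}{4445 - 589260 - 7 \cdot 690^{2}} = \frac{667688}{4445 - 589260 - 3332700} = \frac{667688}{-3917515} = 667688 \left(- \frac{1}{3917515}\right) = - \frac{95384}{559645}$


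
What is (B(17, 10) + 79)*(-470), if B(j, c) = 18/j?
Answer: -639670/17 ≈ -37628.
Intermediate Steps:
(B(17, 10) + 79)*(-470) = (18/17 + 79)*(-470) = (1361/17)*(-470) = -639670/17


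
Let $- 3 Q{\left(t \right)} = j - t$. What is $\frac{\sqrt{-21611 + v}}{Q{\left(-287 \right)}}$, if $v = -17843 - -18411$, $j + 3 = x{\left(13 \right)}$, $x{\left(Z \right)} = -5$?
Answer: $- \frac{i \sqrt{21043}}{93} \approx - 1.5598 i$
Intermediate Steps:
$j = -8$ ($j = -3 - 5 = -8$)
$v = 568$ ($v = -17843 + 18411 = 568$)
$Q{\left(t \right)} = \frac{8}{3} + \frac{t}{3}$ ($Q{\left(t \right)} = - \frac{-8 - t}{3} = \frac{8}{3} + \frac{t}{3}$)
$\frac{\sqrt{-21611 + v}}{Q{\left(-287 \right)}} = \frac{\sqrt{-21611 + 568}}{\frac{8}{3} + \frac{1}{3} \left(-287\right)} = \frac{\sqrt{-21043}}{\frac{8}{3} - \frac{287}{3}} = \frac{i \sqrt{21043}}{-93} = i \sqrt{21043} \left(- \frac{1}{93}\right) = - \frac{i \sqrt{21043}}{93}$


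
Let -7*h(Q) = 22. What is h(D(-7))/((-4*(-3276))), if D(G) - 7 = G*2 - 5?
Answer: -11/45864 ≈ -0.00023984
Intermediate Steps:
D(G) = 2 + 2*G (D(G) = 7 + (G*2 - 5) = 7 + (2*G - 5) = 7 + (-5 + 2*G) = 2 + 2*G)
h(Q) = -22/7 (h(Q) = -⅐*22 = -22/7)
h(D(-7))/((-4*(-3276))) = -22/(7*((-4*(-3276)))) = -22/7/13104 = -22/7*1/13104 = -11/45864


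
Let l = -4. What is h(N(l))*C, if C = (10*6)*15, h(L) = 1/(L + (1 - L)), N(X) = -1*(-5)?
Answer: 900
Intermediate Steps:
N(X) = 5
h(L) = 1 (h(L) = 1/1 = 1)
C = 900 (C = 60*15 = 900)
h(N(l))*C = 1*900 = 900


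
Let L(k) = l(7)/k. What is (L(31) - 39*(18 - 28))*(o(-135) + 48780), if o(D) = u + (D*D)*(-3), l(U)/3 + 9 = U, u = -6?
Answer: -71307684/31 ≈ -2.3002e+6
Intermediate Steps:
l(U) = -27 + 3*U
o(D) = -6 - 3*D**2 (o(D) = -6 + (D*D)*(-3) = -6 + D**2*(-3) = -6 - 3*D**2)
L(k) = -6/k (L(k) = (-27 + 3*7)/k = (-27 + 21)/k = -6/k)
(L(31) - 39*(18 - 28))*(o(-135) + 48780) = (-6/31 - 39*(18 - 28))*((-6 - 3*(-135)**2) + 48780) = (-6*1/31 - 39*(-10))*((-6 - 3*18225) + 48780) = (-6/31 + 390)*((-6 - 54675) + 48780) = 12084*(-54681 + 48780)/31 = (12084/31)*(-5901) = -71307684/31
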